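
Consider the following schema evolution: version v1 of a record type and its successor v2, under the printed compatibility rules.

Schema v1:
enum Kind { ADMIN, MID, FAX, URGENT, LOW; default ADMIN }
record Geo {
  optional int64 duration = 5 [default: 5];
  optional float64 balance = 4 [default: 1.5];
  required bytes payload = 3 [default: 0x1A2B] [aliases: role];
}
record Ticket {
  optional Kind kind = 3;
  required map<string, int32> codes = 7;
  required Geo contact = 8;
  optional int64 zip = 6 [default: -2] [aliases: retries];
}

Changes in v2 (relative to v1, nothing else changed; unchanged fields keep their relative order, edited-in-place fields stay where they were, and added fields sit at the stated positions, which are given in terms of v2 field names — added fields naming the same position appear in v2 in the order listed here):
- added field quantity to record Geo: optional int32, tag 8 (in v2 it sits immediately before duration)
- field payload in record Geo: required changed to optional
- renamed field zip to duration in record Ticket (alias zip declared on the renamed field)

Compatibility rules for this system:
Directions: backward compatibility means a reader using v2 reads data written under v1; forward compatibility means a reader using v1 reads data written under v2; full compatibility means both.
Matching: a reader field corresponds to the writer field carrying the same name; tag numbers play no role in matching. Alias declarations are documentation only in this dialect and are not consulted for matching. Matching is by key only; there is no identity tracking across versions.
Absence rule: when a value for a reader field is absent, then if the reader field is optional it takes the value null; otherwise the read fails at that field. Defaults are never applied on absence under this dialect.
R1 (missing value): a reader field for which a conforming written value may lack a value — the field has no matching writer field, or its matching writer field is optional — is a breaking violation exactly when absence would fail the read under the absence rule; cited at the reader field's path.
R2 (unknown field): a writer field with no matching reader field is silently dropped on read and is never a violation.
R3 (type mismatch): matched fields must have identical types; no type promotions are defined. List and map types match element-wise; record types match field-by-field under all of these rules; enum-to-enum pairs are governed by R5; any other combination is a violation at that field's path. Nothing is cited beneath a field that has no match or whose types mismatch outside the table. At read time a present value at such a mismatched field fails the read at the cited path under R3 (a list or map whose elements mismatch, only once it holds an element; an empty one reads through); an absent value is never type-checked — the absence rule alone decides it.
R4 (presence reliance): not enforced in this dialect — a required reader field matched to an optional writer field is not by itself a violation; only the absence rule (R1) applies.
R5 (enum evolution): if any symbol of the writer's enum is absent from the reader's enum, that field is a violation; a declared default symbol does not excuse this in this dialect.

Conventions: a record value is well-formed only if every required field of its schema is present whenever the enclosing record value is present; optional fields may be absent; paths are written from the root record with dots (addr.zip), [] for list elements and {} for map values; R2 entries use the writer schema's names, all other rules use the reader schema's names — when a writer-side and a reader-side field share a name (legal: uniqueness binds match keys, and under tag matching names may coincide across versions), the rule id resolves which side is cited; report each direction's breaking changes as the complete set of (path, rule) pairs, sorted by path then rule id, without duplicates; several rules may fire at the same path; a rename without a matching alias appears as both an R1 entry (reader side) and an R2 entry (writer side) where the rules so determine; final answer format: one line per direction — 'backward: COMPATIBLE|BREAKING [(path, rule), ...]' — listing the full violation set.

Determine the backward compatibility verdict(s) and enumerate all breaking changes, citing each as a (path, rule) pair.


the writer's type comes first in each Ticket pair
checking backward for Ticket: reader v2 against writer v1:
  writer optional, Kind -> Kind: reader kind maps from writer kind
  writer required, map<string, int32> -> map<string, int32>: reader codes maps from writer codes
  writer required, Geo -> Geo: reader contact maps from writer contact
  no writer field matches reader duration
  leftover writer field: zip
  no writer field matches reader contact.quantity
  writer optional, int64 -> int64: reader contact.duration maps from writer contact.duration
  writer optional, float64 -> float64: reader contact.balance maps from writer contact.balance
  writer required, bytes -> bytes: reader contact.payload maps from writer contact.payload
  => backward verdict for Ticket: COMPATIBLE, no violations
the other Ticket changes do not affect what is asked:
  added field quantity to record Geo: optional int32, tag 8 (in v2 it sits immediately before duration) -> triggers nothing under Ticket's printed rules — same verdict
  field payload in record Geo: required changed to optional -> its effect on Ticket is confined to the forward direction, not asked
  renamed field zip to duration in record Ticket (alias zip declared on the renamed field) -> triggers nothing under Ticket's printed rules — same verdict

backward: COMPATIBLE []


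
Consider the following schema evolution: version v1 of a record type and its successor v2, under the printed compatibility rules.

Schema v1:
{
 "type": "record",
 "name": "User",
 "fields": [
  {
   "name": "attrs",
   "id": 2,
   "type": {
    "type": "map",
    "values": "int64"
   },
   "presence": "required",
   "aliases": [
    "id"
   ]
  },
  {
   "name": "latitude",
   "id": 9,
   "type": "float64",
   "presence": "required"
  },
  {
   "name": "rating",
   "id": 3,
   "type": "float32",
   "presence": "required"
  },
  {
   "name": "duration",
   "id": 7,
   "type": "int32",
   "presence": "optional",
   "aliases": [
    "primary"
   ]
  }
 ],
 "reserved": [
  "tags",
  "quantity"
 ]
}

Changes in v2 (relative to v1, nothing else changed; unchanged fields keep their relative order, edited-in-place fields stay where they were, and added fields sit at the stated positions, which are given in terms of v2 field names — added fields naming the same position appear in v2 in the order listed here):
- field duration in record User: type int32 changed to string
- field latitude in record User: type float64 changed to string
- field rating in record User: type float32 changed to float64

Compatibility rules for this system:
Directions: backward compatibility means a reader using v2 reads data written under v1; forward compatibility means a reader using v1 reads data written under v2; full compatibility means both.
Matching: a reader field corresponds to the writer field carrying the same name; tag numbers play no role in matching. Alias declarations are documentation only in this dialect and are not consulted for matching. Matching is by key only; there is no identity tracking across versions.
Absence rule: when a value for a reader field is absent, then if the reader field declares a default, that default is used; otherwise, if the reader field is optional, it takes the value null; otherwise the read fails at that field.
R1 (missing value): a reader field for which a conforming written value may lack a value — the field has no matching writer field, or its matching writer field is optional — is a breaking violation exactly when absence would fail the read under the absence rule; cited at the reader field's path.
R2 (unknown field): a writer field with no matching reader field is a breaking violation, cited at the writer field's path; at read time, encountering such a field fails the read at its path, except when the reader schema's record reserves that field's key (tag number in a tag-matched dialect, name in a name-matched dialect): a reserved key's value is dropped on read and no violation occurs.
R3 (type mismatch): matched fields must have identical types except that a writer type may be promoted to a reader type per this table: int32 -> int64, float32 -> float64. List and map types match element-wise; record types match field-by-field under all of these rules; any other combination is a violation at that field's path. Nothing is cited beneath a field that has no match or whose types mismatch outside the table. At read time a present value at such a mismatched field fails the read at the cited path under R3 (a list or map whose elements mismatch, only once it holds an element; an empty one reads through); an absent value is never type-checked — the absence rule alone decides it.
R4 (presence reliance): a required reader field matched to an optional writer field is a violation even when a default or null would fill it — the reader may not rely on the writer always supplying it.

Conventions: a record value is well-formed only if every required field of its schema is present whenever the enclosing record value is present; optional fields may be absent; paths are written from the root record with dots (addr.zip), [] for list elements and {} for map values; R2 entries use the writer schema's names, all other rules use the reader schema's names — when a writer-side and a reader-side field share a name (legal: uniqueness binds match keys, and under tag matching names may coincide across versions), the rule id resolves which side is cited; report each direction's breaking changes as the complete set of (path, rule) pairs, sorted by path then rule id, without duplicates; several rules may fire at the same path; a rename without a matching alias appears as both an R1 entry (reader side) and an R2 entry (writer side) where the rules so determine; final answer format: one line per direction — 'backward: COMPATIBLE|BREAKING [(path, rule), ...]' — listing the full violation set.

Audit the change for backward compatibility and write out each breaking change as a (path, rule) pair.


arrows below run writer -> reader for User
backward analysis of User with v2 as reader and v1 as writer:
  map<string, int64> -> map<string, int64>, writer required: attrs aligns to attrs
  float64 -> string, writer required: latitude aligns to latitude
  float32 -> float64, writer required: rating aligns to rating
  int32 -> string, writer optional: duration aligns to duration
  rule R3 violated at duration
  rule R3 violated at latitude
  => backward verdict for User: BREAKING, 2 violation(s)
remaining User differences; none change what is asked:
  field rating in record User: type float32 changed to float64 -> its effect on User is confined to the forward direction, not asked

backward: BREAKING [(duration, R3), (latitude, R3)]


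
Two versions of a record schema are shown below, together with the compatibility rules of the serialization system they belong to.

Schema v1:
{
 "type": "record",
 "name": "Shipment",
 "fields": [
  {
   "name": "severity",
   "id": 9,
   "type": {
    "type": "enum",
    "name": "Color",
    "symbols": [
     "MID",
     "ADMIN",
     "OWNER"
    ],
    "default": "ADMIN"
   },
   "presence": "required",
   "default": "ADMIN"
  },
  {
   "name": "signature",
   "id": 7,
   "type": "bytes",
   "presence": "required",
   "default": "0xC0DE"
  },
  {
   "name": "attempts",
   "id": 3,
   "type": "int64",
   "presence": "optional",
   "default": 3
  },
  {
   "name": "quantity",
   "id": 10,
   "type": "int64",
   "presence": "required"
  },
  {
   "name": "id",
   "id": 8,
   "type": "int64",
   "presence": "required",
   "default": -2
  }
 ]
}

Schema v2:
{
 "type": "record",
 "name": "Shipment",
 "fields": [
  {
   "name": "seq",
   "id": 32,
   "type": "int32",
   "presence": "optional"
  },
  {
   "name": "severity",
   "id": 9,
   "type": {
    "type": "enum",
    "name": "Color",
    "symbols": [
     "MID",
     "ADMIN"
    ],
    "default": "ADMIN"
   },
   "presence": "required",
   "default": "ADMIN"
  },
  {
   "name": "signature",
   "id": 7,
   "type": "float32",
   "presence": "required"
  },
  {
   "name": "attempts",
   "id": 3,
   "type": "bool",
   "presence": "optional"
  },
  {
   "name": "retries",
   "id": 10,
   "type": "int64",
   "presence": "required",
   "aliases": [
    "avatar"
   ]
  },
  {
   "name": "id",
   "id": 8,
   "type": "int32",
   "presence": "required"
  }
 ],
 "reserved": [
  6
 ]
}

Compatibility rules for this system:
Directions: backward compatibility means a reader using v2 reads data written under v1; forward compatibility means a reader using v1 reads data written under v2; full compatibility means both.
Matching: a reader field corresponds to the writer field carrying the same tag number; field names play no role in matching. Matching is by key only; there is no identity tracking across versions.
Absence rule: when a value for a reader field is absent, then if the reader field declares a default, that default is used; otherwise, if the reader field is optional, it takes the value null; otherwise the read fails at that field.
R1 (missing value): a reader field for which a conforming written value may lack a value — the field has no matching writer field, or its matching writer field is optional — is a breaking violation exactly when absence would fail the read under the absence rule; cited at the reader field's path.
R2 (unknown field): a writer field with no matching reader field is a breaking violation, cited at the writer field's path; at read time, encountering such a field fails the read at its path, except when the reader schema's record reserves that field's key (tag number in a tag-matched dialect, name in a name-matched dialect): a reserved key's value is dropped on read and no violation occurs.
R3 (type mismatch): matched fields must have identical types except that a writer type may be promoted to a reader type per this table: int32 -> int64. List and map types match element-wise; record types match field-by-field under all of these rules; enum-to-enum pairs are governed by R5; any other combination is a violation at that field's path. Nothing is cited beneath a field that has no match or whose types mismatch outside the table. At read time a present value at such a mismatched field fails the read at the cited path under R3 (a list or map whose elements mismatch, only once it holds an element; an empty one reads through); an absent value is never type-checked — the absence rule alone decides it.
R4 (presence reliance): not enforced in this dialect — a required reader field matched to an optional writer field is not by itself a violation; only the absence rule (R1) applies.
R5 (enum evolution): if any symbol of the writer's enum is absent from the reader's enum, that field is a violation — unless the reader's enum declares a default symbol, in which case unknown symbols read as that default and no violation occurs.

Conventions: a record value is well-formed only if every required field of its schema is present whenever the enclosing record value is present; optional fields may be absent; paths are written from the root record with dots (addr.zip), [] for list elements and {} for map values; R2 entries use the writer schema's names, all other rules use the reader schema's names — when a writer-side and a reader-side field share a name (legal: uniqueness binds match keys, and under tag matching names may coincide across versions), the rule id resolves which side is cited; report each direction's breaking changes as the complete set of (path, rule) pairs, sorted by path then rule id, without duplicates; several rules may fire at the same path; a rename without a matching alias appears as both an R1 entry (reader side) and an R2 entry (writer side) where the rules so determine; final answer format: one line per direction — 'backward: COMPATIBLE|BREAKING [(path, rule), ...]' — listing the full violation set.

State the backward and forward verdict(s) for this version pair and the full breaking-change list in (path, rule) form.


each type pair in Shipment: writer, then reader
backward on Shipment — v2 reading data written by v1:
  seq has no writer counterpart
  severity <- severity (Color -> Color, writer required)
  signature <- signature (bytes -> float32, writer required)
  attempts <- attempts (int64 -> bool, writer optional)
  retries <- quantity (int64 -> int64, writer required)
  id <- id (int64 -> int32, writer required)
  R3 fires at attempts
  R3 fires at id
  R3 fires at signature
  => backward verdict for Shipment: BREAKING, 3 violation(s)
forward on Shipment — v1 reading data written by v2:
  severity <- severity (Color -> Color, writer required)
  signature <- signature (float32 -> bytes, writer required)
  attempts <- attempts (bool -> int64, writer optional)
  quantity <- retries (int64 -> int64, writer required)
  id <- id (int32 -> int64, writer required)
  writer field seq has no reader counterpart
  R3 fires at attempts
  R2 fires at seq
  R3 fires at signature
  => forward verdict for Shipment: BREAKING, 3 violation(s)

backward: BREAKING [(attempts, R3), (id, R3), (signature, R3)]; forward: BREAKING [(attempts, R3), (seq, R2), (signature, R3)]


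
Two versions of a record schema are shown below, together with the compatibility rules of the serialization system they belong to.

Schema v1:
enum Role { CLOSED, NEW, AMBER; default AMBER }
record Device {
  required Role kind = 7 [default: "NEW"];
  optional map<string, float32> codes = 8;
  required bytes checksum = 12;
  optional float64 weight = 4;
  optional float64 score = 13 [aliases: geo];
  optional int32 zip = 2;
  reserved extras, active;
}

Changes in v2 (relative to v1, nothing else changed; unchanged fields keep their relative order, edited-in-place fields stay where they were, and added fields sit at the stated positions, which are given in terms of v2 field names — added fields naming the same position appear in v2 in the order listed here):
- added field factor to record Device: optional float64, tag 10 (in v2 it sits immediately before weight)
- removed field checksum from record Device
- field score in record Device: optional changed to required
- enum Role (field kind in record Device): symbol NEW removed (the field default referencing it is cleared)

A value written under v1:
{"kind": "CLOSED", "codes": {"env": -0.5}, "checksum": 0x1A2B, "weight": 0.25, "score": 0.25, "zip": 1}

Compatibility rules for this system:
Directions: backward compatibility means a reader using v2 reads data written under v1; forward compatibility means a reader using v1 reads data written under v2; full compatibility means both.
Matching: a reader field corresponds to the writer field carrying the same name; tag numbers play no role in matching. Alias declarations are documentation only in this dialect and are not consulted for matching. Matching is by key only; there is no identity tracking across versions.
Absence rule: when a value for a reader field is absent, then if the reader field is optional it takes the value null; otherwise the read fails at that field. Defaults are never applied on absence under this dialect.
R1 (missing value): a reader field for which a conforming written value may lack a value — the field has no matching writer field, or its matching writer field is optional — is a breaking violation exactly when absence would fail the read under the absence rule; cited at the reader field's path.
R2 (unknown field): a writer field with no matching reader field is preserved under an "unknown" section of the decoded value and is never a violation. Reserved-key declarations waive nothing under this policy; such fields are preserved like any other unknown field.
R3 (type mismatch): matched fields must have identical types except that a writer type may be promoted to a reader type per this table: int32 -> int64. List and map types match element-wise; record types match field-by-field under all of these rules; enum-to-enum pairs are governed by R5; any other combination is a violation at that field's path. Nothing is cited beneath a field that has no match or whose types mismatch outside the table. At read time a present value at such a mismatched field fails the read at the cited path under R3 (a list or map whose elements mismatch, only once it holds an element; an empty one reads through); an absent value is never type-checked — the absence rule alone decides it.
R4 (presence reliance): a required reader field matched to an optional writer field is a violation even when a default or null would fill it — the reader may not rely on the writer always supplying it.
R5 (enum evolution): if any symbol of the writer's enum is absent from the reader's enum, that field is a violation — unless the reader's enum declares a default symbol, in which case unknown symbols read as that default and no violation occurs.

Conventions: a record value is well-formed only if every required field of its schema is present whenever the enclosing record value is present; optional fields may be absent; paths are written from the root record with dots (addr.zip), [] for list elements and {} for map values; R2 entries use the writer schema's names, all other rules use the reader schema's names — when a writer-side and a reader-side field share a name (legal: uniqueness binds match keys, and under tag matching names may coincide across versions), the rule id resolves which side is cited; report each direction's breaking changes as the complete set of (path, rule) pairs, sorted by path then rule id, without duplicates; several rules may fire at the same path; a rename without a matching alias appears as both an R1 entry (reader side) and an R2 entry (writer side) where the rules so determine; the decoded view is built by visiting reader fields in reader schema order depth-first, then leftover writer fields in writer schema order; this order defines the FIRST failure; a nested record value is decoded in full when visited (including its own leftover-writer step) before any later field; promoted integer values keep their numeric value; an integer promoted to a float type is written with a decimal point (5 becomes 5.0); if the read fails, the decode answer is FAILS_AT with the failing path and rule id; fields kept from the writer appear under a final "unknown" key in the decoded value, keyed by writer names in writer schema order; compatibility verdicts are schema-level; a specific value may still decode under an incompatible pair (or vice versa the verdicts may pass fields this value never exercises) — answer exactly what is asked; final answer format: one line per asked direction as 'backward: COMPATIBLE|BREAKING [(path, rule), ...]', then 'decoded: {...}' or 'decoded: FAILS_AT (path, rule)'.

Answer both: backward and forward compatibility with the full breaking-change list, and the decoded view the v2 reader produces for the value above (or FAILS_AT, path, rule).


backward: BREAKING [(score, R1), (score, R4)]; forward: BREAKING [(checksum, R1)]; decoded: {"kind": "CLOSED", "codes": {"env": -0.5}, "factor": null, "weight": 0.25, "score": 0.25, "zip": 1, "unknown": {"checksum": 0x1A2B}}

the writer's type comes first in each Device pair
backward for Device (reader v2, writer v1):
  kind: paired with writer kind (Role -> Role; writer required)
  codes: paired with writer codes (map<string, float32> -> map<string, float32>; writer optional)
  factor has no writer counterpart
  weight: paired with writer weight (float64 -> float64; writer optional)
  score: paired with writer score (float64 -> float64; writer optional)
  zip: paired with writer zip (int32 -> int32; writer optional)
  leftover writer field: checksum
  violation R1 at score
  violation R4 at score
  => 2 violation(s): backward is BREAKING for Device
forward for Device (reader v1, writer v2):
  kind: paired with writer kind (Role -> Role; writer required)
  codes: paired with writer codes (map<string, float32> -> map<string, float32>; writer optional)
  checksum has no writer counterpart
  weight: paired with writer weight (float64 -> float64; writer optional)
  score: paired with writer score (float64 -> float64; writer required)
  zip: paired with writer zip (int32 -> int32; writer optional)
  leftover writer field: factor
  violation R1 at checksum
  => 1 violation(s): forward is BREAKING for Device
decode (reader v2):
  kind := "CLOSED"
  codes := {"env": -0.5}
  factor := null (not supplied -> null)
  weight := 0.25
  score := 0.25
  zip := 1
  writer checksum: kept under "unknown"
  => decoded: {"kind": "CLOSED", "codes": {"env": -0.5}, "factor": null, "weight": 0.25, "score": 0.25, "zip": 1, "unknown": {"checksum": 0x1A2B}}


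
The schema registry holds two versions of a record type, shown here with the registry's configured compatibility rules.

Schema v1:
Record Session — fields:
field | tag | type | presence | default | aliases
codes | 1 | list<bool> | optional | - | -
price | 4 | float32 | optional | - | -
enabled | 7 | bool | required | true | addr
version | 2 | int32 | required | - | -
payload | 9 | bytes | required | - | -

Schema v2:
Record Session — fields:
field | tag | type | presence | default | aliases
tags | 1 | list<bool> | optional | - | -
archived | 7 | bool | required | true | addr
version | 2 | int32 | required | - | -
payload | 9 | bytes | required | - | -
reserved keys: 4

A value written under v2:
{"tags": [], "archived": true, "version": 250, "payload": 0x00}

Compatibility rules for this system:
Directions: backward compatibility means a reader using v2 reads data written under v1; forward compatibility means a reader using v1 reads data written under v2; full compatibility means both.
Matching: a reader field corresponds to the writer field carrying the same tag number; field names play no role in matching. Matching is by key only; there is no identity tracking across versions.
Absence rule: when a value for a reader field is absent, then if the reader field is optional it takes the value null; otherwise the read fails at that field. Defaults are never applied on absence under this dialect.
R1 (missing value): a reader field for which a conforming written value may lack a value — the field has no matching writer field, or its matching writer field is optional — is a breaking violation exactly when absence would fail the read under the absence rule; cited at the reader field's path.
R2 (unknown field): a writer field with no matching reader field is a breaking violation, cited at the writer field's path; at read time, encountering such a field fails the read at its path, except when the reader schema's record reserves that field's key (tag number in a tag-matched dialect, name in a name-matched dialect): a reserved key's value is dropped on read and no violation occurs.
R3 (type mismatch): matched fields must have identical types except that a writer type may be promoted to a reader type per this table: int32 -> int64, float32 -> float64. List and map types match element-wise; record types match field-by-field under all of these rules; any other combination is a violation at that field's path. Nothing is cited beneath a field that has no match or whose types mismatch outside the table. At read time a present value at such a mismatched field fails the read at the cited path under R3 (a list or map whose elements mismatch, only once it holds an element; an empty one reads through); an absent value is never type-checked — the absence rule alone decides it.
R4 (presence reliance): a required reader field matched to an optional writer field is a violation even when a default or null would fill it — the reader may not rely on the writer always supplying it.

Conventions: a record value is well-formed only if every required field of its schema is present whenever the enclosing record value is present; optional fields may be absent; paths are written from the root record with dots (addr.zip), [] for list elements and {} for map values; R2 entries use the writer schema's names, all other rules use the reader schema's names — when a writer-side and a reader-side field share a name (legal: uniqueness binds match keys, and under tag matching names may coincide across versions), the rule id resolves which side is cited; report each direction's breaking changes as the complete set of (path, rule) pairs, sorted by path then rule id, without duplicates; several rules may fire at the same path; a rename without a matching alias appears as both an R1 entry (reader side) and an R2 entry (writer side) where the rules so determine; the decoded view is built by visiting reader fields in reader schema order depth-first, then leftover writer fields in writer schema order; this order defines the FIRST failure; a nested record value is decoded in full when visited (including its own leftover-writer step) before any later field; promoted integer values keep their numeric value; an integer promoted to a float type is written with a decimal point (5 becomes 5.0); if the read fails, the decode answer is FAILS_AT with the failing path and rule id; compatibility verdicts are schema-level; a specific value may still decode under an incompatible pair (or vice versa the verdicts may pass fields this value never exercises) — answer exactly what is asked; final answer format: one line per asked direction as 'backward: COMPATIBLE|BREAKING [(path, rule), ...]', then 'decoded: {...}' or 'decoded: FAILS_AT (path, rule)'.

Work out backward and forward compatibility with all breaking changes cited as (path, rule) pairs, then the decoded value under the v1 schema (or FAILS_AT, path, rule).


backward: COMPATIBLE []; forward: COMPATIBLE []; decoded: {"codes": [], "price": null, "enabled": true, "version": 250, "payload": 0x00}

the writer's type comes first in each Session pair
checking backward for Session: reader v2 against writer v1:
  writer optional, list<bool> -> list<bool>: reader tags maps from writer codes
  writer required, bool -> bool: reader archived maps from writer enabled
  writer required, int32 -> int32: reader version maps from writer version
  writer required, bytes -> bytes: reader payload maps from writer payload
  price (writer side), unknown to reader
  => backward verdict for Session: COMPATIBLE, no violations
checking forward for Session: reader v1 against writer v2:
  writer optional, list<bool> -> list<bool>: reader codes maps from writer tags
  no writer field matches reader price
  writer required, bool -> bool: reader enabled maps from writer archived
  writer required, int32 -> int32: reader version maps from writer version
  writer required, bytes -> bytes: reader payload maps from writer payload
  => forward verdict for Session: COMPATIBLE, no violations
migrating the Session value to v1:
  codes := [] (from writer tags)
  price := null (missing; optional => null)
  enabled := true (from writer archived)
  version := 250
  payload := 0x00
  => decoded: {"codes": [], "price": null, "enabled": true, "version": 250, "payload": 0x00}


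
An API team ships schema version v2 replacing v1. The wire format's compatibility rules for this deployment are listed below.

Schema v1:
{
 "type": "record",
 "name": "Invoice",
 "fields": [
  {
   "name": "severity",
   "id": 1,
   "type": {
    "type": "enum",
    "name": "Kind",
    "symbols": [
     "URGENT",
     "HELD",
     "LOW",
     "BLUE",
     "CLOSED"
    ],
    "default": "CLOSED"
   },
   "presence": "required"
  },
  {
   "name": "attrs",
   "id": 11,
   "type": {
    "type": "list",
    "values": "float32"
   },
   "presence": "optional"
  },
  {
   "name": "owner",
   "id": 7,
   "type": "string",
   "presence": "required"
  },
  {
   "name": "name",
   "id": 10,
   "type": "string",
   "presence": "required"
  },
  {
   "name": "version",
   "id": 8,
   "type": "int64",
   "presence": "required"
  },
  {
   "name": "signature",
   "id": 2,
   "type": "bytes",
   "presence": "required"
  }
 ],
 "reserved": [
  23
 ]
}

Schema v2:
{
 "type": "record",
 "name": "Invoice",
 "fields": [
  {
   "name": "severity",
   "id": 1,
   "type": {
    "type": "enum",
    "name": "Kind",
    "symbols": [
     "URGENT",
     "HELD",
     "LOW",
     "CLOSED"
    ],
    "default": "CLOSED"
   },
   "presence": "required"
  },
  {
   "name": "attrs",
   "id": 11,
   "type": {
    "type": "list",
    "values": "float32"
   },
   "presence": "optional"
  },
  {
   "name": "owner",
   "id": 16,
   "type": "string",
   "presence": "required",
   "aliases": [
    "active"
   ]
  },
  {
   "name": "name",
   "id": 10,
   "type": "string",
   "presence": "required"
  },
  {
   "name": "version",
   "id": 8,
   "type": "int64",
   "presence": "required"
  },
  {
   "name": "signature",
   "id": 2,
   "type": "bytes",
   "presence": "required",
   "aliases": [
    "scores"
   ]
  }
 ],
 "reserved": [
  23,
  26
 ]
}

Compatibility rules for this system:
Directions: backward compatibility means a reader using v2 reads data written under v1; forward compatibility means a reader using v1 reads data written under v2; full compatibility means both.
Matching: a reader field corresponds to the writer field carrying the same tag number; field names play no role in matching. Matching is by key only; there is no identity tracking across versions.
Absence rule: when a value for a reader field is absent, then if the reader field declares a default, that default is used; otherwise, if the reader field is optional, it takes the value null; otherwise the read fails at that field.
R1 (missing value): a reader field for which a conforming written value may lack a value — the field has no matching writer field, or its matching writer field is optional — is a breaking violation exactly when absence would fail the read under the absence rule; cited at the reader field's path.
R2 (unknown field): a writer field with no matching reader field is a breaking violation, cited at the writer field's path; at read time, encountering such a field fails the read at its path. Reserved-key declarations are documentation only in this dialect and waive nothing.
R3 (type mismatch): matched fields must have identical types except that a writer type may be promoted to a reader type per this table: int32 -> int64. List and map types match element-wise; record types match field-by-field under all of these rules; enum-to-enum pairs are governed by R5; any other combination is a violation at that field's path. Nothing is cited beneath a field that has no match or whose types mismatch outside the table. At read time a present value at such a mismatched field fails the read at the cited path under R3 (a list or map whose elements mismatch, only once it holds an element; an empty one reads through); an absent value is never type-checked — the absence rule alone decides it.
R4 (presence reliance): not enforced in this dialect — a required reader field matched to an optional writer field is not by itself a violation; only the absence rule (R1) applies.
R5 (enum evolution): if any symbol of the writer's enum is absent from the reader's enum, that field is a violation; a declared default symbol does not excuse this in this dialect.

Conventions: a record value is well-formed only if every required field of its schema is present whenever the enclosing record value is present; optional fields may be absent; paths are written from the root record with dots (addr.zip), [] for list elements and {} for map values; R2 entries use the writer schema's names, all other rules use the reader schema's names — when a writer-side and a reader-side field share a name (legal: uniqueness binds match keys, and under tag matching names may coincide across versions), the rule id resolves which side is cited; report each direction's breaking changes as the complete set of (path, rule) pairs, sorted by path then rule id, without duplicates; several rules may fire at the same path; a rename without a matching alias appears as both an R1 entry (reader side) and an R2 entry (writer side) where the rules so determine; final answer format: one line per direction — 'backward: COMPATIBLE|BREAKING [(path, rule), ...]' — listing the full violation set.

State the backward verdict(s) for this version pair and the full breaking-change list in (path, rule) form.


backward: BREAKING [(owner, R1), (owner, R2), (severity, R5)]

arrows below run writer -> reader for Invoice
backward on Invoice — v2 reading data written by v1:
  writer required, Kind -> Kind: reader severity maps from writer severity
  writer optional, list<float32> -> list<float32>: reader attrs maps from writer attrs
  no writer field matches reader owner
  writer required, string -> string: reader name maps from writer name
  writer required, int64 -> int64: reader version maps from writer version
  writer required, bytes -> bytes: reader signature maps from writer signature
  writer field owner has no reader counterpart
  violation R1 at owner
  violation R2 at owner
  violation R5 at severity
  => backward: BREAKING (3)


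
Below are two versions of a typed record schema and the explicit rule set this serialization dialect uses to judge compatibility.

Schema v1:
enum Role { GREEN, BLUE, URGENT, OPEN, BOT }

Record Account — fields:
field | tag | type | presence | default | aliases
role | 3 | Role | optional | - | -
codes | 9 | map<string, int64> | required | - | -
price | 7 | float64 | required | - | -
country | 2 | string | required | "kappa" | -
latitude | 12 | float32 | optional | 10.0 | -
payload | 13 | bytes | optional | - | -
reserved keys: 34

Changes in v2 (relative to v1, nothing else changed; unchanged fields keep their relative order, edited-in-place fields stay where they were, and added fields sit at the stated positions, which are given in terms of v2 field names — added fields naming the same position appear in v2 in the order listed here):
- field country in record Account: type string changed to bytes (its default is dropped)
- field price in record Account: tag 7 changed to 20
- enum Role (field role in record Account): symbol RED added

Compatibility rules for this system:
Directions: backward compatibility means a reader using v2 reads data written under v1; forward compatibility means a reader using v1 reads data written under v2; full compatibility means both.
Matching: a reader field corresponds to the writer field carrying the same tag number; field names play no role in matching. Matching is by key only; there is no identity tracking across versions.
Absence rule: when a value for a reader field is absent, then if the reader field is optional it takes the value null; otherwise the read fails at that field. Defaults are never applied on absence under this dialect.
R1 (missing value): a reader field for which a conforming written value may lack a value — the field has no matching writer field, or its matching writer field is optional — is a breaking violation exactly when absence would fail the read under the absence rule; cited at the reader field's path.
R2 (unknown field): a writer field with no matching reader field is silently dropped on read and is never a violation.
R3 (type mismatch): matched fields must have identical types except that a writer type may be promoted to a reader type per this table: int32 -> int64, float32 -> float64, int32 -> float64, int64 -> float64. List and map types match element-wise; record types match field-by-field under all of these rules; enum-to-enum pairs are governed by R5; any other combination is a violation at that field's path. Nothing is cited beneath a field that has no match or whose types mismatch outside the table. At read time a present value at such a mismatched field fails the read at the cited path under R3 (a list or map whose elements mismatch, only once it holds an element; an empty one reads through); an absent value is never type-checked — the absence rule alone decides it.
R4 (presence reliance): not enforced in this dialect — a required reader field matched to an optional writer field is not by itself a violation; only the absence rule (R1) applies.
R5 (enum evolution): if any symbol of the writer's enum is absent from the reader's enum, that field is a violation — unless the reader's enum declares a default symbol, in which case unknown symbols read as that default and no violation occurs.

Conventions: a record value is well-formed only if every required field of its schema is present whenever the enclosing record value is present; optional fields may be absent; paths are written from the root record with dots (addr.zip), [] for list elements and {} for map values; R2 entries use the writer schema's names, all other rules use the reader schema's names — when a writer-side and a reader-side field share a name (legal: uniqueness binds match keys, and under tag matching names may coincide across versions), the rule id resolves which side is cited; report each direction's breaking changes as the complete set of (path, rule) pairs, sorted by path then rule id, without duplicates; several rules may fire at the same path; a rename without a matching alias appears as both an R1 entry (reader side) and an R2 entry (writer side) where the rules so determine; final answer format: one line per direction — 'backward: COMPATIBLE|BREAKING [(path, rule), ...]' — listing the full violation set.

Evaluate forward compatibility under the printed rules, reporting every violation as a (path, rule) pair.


in Account below, arrows point writer -> reader
forward analysis of Account with v1 as reader and v2 as writer:
  role <- role (Role -> Role, writer optional)
  codes <- codes (map<string, int64> -> map<string, int64>, writer required)
  price has no writer counterpart
  country <- country (bytes -> string, writer required)
  latitude <- latitude (float32 -> float32, writer optional)
  payload <- payload (bytes -> bytes, writer optional)
  price (writer side), unknown to reader
  violation R3 at country
  violation R1 at price
  violation R5 at role
  => 3 violation(s): forward is BREAKING for Account

forward: BREAKING [(country, R3), (price, R1), (role, R5)]
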